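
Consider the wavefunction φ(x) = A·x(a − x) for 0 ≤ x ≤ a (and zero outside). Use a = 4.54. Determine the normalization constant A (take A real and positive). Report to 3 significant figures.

A ≈ 0.125

We need A² ∫|f|² dx = 1, taking the integral from 0 to a.
Expanding the polynomial and integrating term by term, ∫|φ|² dx = A²·(a^5/30).
Hence A² = 1/[a^5/30].
With a = 4.54: A² = 0.01555 and A = 0.1247.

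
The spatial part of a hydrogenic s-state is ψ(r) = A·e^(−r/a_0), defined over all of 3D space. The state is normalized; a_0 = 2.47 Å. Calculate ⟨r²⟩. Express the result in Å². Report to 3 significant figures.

⟨r^2⟩ ≈ 18.3 Å^2

By definition ⟨r²⟩ = ∫ r^2 |ψ(r)|² 4πr² dr.
With ∫₀^∞ r^4 e^(−αr) dr = 4!/α^5, evaluating both integrals, ⟨r²⟩ = 3·a_0^2.
Putting a_0 = 2.47 gives 18.30.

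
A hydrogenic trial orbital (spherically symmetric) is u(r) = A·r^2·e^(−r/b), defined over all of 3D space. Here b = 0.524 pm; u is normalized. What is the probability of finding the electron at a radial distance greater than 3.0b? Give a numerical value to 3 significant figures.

P ≈ 0.606

With dV = 4πr²dr, the probability is ∫|u|² dV over r > 3.0b.
A² is fixed by ∫₀^∞ 4πr²|u|² dr = 1, i.e. A² = (45·π·b^7/2)^(−1).
In terms of t = r/b (A², 4π and the length scale all cancel between numerator and denominator), P = [∫_{3.0}^{∞} t^6·e^(-2·t) dt] / [∫_{0}^{∞} t^6·e^(-2·t) dt].
With ∫ t^6·e^(-2·t) dt = -(4·t^6 + 12·t^5 + 30·t^4 + 60·t^3 + 90·t^2 + 90·t + 45)·e^(-2·t)/8 + C, the region integral is ≈ 3.4105 and the full one is 45/8.
The region integral divided by the full integral gives P = 0.6063.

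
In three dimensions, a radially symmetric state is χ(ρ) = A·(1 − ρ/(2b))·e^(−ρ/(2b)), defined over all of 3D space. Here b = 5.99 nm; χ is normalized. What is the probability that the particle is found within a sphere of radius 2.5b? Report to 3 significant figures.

P ≈ 0.0554

With dV = 4πρ²dρ, the probability is ∫|χ|² dV over ρ ≤ 2.5b.
Normalization gives A² = 1/(8·π·b^3).
Let u = ρ/b; then A², 4π and the length scale all cancel, so P = ∫_{0}^{2.5} u^2·(1 - u/2)^2·e^(-u) du ÷ ∫_{0}^{∞} u^2·(1 - u/2)^2·e^(-u) du.
Using ∫ u^2·(1 - u/2)^2·e^(-u) du = -(u^4/4 + u^2 + 2·u + 2)·e^(-u), the numerator is 2 - 1473·e^(-5/2)/64 and the denominator is 2.
Taking the ratio yields P = 0.05538.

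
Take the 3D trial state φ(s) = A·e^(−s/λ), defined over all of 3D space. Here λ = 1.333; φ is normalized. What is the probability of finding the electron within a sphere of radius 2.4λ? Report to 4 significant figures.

P ≈ 0.8575

P = ∫ |φ|² 4πs² ds over s ≤ 2.4λ.
Normalization gives A² = 1/(π·λ^3).
Let u = s/λ; then A², 4π and the length scale all cancel, so P = ∫_{0}^{2.4} u^2·e^(-2·u) du ÷ ∫_{0}^{∞} u^2·e^(-2·u) du.
An antiderivative of u^2·e^(-2·u) is -(2·u^2 + 2·u + 1)·e^(-2·u)/4; evaluating from 0 to 2.4 gives 1/4 - 433·e^(-24/5)/100, while the full integral is 1/4.
The region integral divided by the full integral gives P = 0.85746.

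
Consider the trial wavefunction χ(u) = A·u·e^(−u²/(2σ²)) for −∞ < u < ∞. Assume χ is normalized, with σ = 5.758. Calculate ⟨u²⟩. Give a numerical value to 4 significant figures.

⟨u²⟩ = ∫ u^2 |χ|² du over the full domain.
Evaluating both integrals, ⟨u²⟩ = 3·σ^2/2.
Putting σ = 5.758 gives 49.732.

⟨u^2⟩ ≈ 49.73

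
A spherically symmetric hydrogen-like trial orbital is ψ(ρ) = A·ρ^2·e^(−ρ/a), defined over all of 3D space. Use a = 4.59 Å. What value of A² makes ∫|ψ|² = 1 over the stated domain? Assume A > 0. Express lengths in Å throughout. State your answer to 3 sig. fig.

Normalization requires ∫|ψ|² 4πρ² dρ = 1, integrated from 0 to ∞.
(Spherical symmetry: dV = 4πρ² dρ.)
The integral (without the A² prefactor) comes out to 45·π·a^7/2.
Setting this equal to 1 gives A² = 1/(45·π·a^7/2).
With a = 4.59: A² = 3.296E-7 and A = 0.0005741.

A^2 ≈ 3.30E-7 Å^(-7)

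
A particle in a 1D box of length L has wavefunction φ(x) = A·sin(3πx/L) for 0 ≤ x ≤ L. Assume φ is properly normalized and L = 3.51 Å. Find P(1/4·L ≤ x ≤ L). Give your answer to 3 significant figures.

|φ|² is the probability density, so P = ∫_{1/4·L}^{L} |φ|² dx.
The normalization integral ∫|φ|²dx over the whole domain equals L/2·A², and A² cancels in the ratio.
Substituting u = x/L, A² and the length scale cancel in the ratio: P = ∫_{1/4}^{1} sin(3·π·u)^2 du / ∫_{0}^{1} sin(3·π·u)^2 du.
An antiderivative of sin(3·π·u)^2 is u/2 - sin(6·π·u)/(12·π); evaluating from 1/4 to 1 gives 3/8 - 1/(12·π), while the full integral is 1/2.
This works out to P = (-2 + 9·π)/(12·π).

P ≈ 0.697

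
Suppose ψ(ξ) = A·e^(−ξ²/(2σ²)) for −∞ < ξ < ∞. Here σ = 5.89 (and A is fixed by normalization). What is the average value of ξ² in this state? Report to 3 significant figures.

⟨ξ^2⟩ ≈ 17.3

By definition ⟨ξ²⟩ = ∫ ξ^2 |ψ(ξ)|² dξ.
Using the Gaussian integral ∫_{−∞}^{∞} e^(−αξ²) dξ = √(π/α), since the A² factors cancel between numerator and denominator, ⟨ξ²⟩ = σ^2/2.
With σ = 5.89, ⟨ξ^2⟩ = 17.35.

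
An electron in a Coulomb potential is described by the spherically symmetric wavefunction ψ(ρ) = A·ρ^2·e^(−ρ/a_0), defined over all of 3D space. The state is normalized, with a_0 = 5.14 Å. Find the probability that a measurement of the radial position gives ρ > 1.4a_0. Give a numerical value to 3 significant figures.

P ≈ 0.976

With dV = 4πρ²dρ, the probability is ∫|ψ|² dV over ρ > 1.4a_0.
Normalization gives A² = 1/(45·π·a_0^7/2).
Substituting u = ρ/a_0, A², 4π and the length scale all cancel in the ratio: P = ∫_{1.4}^{∞} u^6·e^(-2·u) du / ∫_{0}^{∞} u^6·e^(-2·u) du.
With ∫ u^6·e^(-2·u) du = -(4·u^6 + 12·u^5 + 30·u^4 + 60·u^3 + 90·u^2 + 90·u + 45)·e^(-2·u)/8 + C, the region integral is ≈ 5.4877 and the full one is 45/8.
Taking the ratio yields P = 0.9756.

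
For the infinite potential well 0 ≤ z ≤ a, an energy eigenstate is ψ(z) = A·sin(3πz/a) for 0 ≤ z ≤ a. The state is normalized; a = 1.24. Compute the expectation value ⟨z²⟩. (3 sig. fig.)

⟨z^2⟩ ≈ 0.504

⟨z²⟩ = ∫ z^2 |ψ|² dz over the full domain.
Using sin²θ = (1 − cos 2θ)/2, since the A² factors cancel between numerator and denominator, ⟨z²⟩ = -a^2/(18·π^2) + a^2/3.
With a = 1.24, ⟨z^2⟩ = 0.5039.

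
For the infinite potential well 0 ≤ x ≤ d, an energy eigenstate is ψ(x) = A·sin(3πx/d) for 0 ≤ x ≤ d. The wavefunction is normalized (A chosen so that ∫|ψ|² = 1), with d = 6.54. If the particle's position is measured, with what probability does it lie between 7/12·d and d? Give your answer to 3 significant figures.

The probability is P = ∫ |ψ|² dx over [7/12·d, d].
The normalization integral ∫|ψ|²dx over the whole domain equals d/2·A², and A² cancels in the ratio.
Let u = x/d; then A² and the length scale cancel, so P = ∫_{7/12}^{1} sin(3·π·u)^2 du ÷ ∫_{0}^{1} sin(3·π·u)^2 du.
An antiderivative of sin(3·π·u)^2 is u/2 - sin(6·π·u)/(12·π); evaluating from 7/12 to 1 gives 5/24 - 1/(12·π), while the full integral is 1/2.
Taking the ratio, P = (-2 + 5·π)/(12·π).

P ≈ 0.364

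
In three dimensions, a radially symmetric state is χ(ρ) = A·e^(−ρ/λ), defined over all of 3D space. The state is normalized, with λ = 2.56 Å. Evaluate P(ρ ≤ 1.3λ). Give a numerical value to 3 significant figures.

P ≈ 0.482

P = ∫ |χ|² 4πρ² dρ over ρ ≤ 1.3λ.
The full normalization integral is A²·[π·λ^3] = 1, fixing A².
In terms of u = ρ/λ (A², 4π and the length scale all cancel between numerator and denominator), P = [∫_{0}^{1.3} u^2·e^(-2·u) du] / [∫_{0}^{∞} u^2·e^(-2·u) du].
With ∫ u^2·e^(-2·u) du = -(2·u^2 + 2·u + 1)·e^(-2·u)/4 + C, the region integral is 1/4 - 349·e^(-13/5)/200 and the full one is 1/4.
Taking the ratio yields P = 0.4816.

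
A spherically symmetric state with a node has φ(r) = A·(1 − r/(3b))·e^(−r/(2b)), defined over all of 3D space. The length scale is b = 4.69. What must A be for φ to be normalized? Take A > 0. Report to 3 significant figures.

We need A² ∫|f|² 4πr² dr = 1, taking the integral from 0 to ∞.
(Spherical symmetry: dV = 4πr² dr.)
The integral (without the A² prefactor) comes out to 8·π·b^3/3.
Hence A² = 1/[8·π·b^3/3].
Substituting b = 4.69 gives A² = 0.001157, so A = 0.03402.

A ≈ 0.0340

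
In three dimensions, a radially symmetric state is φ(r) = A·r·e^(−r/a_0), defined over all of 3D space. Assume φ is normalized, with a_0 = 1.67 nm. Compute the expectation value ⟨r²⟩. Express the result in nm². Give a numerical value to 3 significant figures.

The expectation value is the |φ|²-weighted average of r^2: ∫ r^2|φ|² 4πr² dr.
Using ∫₀^∞ rⁿ e^(−αr) dr = n!/αⁿ⁺¹, evaluating both integrals, ⟨r²⟩ = 15·a_0^2/2.
With a_0 = 1.67, ⟨r^2⟩ = 20.92.

⟨r^2⟩ ≈ 20.9 nm^2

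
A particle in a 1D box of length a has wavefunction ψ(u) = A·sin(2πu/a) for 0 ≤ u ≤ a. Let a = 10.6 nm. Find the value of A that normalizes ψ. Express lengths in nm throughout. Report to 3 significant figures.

Normalization requires ∫|ψ|² du = 1, integrated from 0 to a.
Using sin²θ = (1 − cos 2θ)/2, ∫|ψ|² du = A²·(a/2).
Plugging in a = 10.6 yields A = 0.4344.

A ≈ 0.434 nm^(-1/2)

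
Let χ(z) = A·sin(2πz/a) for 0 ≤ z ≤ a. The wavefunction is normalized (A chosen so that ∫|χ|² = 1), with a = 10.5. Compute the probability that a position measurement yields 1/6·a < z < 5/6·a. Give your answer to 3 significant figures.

|χ|² is the probability density, so P = ∫_{1/6·a}^{5/6·a} |χ|² dz.
The normalization integral ∫|χ|²dz over the whole domain equals a/2·A², and A² cancels in the ratio.
In terms of u = z/a (A² and the length scale cancel between numerator and denominator), P = [∫_{1/6}^{5/6} sin(2·π·u)^2 du] / [∫_{0}^{1} sin(2·π·u)^2 du].
With ∫ sin(2·π·u)^2 du = u/2 - sin(4·π·u)/(8·π) + C, the region integral is √(3)/(8·π) + 1/3 and the full one is 1/2.
Taking the ratio, P = √(3)/(4·π) + 2/3.

P ≈ 0.804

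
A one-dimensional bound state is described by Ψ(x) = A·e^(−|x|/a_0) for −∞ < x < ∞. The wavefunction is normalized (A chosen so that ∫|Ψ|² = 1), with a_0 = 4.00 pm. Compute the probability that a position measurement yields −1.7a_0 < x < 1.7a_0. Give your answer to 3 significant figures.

P ≈ 0.967

P = ∫_{−1.7a_0}^{1.7a_0} |Ψ(x)|² dx.
Since A² = 1/(a_0), this is the region integral divided by the full normalization integral.
By symmetry take twice the x ≥ 0 contribution in numerator and denominator; the 2's cancel. In terms of u = x/a_0 (A² and the length scale cancel between numerator and denominator), P = [∫_{0}^{1.7} e^(-2·u) du] / [∫_{0}^{∞} e^(-2·u) du].
An antiderivative of e^(-2·u) is -e^(-2·u)/2; evaluating from 0 to 1.7 gives 1/2 - e^(-17/5)/2, while the full integral is 1/2.
This works out to P = 0.9666.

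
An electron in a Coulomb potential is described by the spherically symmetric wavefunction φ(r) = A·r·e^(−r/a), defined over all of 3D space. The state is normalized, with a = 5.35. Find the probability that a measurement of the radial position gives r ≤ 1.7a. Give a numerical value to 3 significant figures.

With dV = 4πr²dr, the probability is ∫|φ|² dV over r ≤ 1.7a.
The full normalization integral is A²·[3·π·a^5] = 1, fixing A².
Substituting u = r/a, A², 4π and the length scale all cancel in the ratio: P = ∫_{0}^{1.7} u^4·e^(-2·u) du / ∫_{0}^{∞} u^4·e^(-2·u) du.
Using ∫ u^4·e^(-2·u) du = -(u^4/2 + u^3 + 3·u^2/2 + 3·u/2 + 3/4)·e^(-2·u), the numerator is ≈ 0.19186 and the denominator is 3/4.
Taking the ratio yields P = 0.2558.

P ≈ 0.256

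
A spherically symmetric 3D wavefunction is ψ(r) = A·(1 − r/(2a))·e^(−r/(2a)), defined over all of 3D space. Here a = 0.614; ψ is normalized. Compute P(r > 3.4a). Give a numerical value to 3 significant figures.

P = ∫ |ψ|² 4πr² dr over r > 3.4a.
Normalization gives A² = 1/(8·π·a^3).
Let u = r/a; then A², 4π and the length scale all cancel, so P = ∫_{3.4}^{∞} u^2·(1 - u/2)^2·e^(-u) du ÷ ∫_{0}^{∞} u^2·(1 - u/2)^2·e^(-u) du.
An antiderivative of u^2·(1 - u/2)^2·e^(-u) is -(u^4/4 + u^2 + 2·u + 2)·e^(-u); evaluating from 3.4 to ∞ gives ≈ 1.7944, while the full integral is 2.
The region integral divided by the full integral gives P = 0.8972.

P ≈ 0.897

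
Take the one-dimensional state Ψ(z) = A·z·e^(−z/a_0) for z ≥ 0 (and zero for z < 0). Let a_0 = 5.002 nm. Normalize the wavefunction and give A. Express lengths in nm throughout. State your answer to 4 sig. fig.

A ≈ 0.1788 nm^(-3/2)

The normalization condition is ∫|Ψ|² dz = 1 from 0 to ∞.
With ∫₀^∞ z^2 e^(−αz) dz = 2!/α^3, with Ψ = A·z·e^(−z/a_0), the integral evaluates to A²·[a_0^3/4].
So A² = (a_0^3/4)^(−1).
Plugging in a_0 = 5.002 yields A = 0.17878.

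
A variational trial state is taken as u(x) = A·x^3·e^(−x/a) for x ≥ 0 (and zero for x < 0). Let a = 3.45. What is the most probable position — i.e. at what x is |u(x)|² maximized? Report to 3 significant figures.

x ≈ 10.4

The maximum of |u(x)|² occurs where its derivative vanishes.
This gives x = 3·a.
With a = 3.45, the most probable position is 10.35.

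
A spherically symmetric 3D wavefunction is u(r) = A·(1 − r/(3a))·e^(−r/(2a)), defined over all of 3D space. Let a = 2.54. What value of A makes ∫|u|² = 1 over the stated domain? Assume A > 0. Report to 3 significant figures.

The normalization condition is ∫|u|² 4πr² dr = 1 from 0 to ∞.
With u = A·(1 − r/(3a))·e^(−r/(2a)), the integral evaluates to A²·[8·π·a^3/3].
Hence A² = 1/[8·π·a^3/3].
With a = 2.54: A² = 0.007284 and A = 0.08535.

A ≈ 0.0853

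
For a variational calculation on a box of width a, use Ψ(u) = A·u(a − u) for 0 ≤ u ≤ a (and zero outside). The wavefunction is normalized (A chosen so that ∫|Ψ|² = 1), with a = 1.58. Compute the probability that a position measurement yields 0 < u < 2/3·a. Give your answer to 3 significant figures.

P ≈ 0.790

The probability is P = ∫ |Ψ|² du over [0, 2/3·a].
The normalization integral ∫|Ψ|²du over the whole domain equals a^5/30·A², and A² cancels in the ratio.
In terms of t = u/a (A² and the length scale cancel between numerator and denominator), P = [∫_{0}^{2/3} t^2·(1 - t)^2 dt] / [∫_{0}^{1} t^2·(1 - t)^2 dt].
Using ∫ t^2·(1 - t)^2 dt = t^3·(6·t^2 - 15·t + 10)/30, the numerator is 32/1215 and the denominator is 1/30.
The result is P = 64/81.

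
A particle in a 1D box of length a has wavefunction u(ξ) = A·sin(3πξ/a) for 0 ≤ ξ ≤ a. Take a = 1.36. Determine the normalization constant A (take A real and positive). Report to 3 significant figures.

The normalization condition is ∫|u|² dξ = 1 from 0 to a.
With ∫₀^a sin²(nπξ/a) dξ = a/2, with u = A·sin(3πξ/a), the integral evaluates to A²·[a/2].
Setting this equal to 1 gives A² = 1/(a/2).
Plugging in a = 1.36 yields A = 1.213.

A ≈ 1.21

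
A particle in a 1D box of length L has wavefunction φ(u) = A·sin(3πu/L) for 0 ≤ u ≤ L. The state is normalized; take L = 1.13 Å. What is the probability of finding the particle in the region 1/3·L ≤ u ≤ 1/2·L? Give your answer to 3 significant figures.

P ≈ 0.167

The probability is P = ∫ |φ|² du over [1/3·L, 1/2·L].
Since A² = 1/(L/2), this is the region integral divided by the full normalization integral.
Let t = u/L; then A² and the length scale cancel, so P = ∫_{1/3}^{1/2} sin(3·π·t)^2 dt ÷ ∫_{0}^{1} sin(3·π·t)^2 dt.
Using ∫ sin(3·π·t)^2 dt = t/2 - sin(6·π·t)/(12·π), the numerator is 1/12 and the denominator is 1/2.
This works out to P = 1/6.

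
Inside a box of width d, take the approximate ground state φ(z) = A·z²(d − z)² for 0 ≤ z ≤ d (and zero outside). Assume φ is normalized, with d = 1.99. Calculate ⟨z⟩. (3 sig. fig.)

⟨z⟩ ≈ 0.995

The expectation value is the |φ|²-weighted average of z: ∫ z|φ|² dz.
Expanding the polynomial and integrating term by term, the ratio of the moment integral to the normalization integral gives ⟨z⟩ = d/2.
With d = 1.99, ⟨z⟩ = 0.9950.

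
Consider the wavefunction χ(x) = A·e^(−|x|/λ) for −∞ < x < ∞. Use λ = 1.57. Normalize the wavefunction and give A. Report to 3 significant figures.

A ≈ 0.798

Require ∫ |χ|² dx = 1 over the whole domain.
With ∫₀^∞ x^0 e^(−αx) dx = 0!/α^1, with χ = A·e^(−|x|/λ), the integral evaluates to A²·[λ].
Hence A² = 1/[λ].
With λ = 1.57: A² = 0.6369 and A = 0.7981.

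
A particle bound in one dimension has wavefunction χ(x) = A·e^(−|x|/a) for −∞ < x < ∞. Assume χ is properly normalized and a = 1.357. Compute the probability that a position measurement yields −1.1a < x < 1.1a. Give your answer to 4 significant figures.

P = ∫_{−1.1a}^{1.1a} |χ(x)|² dx.
With A² fixed by ∫|χ|² = 1, i.e. A² = (a)^(−1), substitute and integrate.
Both integrals are even about x = 0, so only the x ≥ 0 halves are needed (the factors of 2 cancel). Let u = x/a; then A² and the length scale cancel, so P = ∫_{0}^{1.1} e^(-2·u) du ÷ ∫_{0}^{∞} e^(-2·u) du.
An antiderivative of e^(-2·u) is -e^(-2·u)/2; evaluating from 0 to 1.1 gives 1/2 - e^(-11/5)/2, while the full integral is 1/2.
Taking the ratio, P = 0.88920.

P ≈ 0.8892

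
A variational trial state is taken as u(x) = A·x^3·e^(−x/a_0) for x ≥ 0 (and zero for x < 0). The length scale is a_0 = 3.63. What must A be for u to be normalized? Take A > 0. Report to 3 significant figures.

Normalization requires ∫|u|² dx = 1, integrated from 0 to ∞.
Using ∫₀^∞ xⁿ e^(−αx) dx = n!/αⁿ⁺¹, ∫|u|² dx = A²·(45·a_0^7/8).
Hence A² = 1/[45·a_0^7/8].
With a_0 = 3.63: A² = 0.00002141 and A = 0.004627.

A ≈ 0.00463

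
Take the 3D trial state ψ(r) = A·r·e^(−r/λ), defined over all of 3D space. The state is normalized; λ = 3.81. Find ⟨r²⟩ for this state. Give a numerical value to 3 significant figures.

The expectation value is the |ψ|²-weighted average of r^2: ∫ r^2|ψ|² 4πr² dr.
Evaluating both integrals, ⟨r²⟩ = 15·λ^2/2.
Putting λ = 3.81 gives 108.9.

⟨r^2⟩ ≈ 109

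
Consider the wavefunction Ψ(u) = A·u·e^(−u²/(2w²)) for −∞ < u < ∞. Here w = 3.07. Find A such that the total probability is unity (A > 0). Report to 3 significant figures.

A ≈ 0.197

Require ∫ |Ψ|² du = 1 over the whole domain.
∫|Ψ|² du = A²·(√(π)·w^3/2).
With w = 3.07: A² = 0.03900 and A = 0.1975.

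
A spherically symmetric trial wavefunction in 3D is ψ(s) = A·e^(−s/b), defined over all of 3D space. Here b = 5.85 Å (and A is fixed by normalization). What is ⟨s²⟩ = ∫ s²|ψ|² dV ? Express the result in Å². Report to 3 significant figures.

⟨s^2⟩ ≈ 103 Å^2

By definition ⟨s²⟩ = ∫ s^2 |ψ(s)|² 4πs² ds.
Since the A² factors cancel between numerator and denominator, ⟨s²⟩ = 3·b^2.
Putting b = 5.85 gives 102.7.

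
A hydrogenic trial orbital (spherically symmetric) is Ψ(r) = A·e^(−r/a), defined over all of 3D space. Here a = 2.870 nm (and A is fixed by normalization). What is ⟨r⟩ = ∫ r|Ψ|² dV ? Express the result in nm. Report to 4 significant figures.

⟨r⟩ = ∫ r |Ψ|² 4πr² dr over the full domain.
Recall ∫₀^∞ r^m e^(−r/β) dr = m!·β^(m+1), since the A² factors cancel between numerator and denominator, ⟨r⟩ = 3·a/2.
With a = 2.870, ⟨r⟩ = 4.3050.

⟨r⟩ ≈ 4.305 nm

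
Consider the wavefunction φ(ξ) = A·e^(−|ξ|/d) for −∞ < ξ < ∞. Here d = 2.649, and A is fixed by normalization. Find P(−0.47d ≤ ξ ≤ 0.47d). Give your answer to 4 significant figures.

|φ|² is the probability density, so P = ∫_{−0.47d}^{0.47d} |φ|² dξ.
With A² fixed by ∫|φ|² = 1, i.e. A² = (d)^(−1), substitute and integrate.
By symmetry take twice the ξ ≥ 0 contribution in numerator and denominator; the 2's cancel. Substituting u = ξ/d, A² and the length scale cancel in the ratio: P = ∫_{0}^{0.47} e^(-2·u) du / ∫_{0}^{∞} e^(-2·u) du.
With ∫ e^(-2·u) du = -e^(-2·u)/2 + C, the region integral is 1/2 - e^(-47/50)/2 and the full one is 1/2.
This works out to P = 0.60937.

P ≈ 0.6094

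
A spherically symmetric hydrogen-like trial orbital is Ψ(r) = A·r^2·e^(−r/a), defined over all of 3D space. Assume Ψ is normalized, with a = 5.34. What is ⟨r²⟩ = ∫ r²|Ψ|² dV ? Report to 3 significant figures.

⟨r²⟩ = ∫ r^2 |Ψ|² 4πr² dr over the full domain.
With ∫₀^∞ r^8 e^(−αr) dr = 8!/α^9, the ratio of the moment integral to the normalization integral gives ⟨r²⟩ = 14·a^2.
Putting a = 5.34 gives 399.2.

⟨r^2⟩ ≈ 399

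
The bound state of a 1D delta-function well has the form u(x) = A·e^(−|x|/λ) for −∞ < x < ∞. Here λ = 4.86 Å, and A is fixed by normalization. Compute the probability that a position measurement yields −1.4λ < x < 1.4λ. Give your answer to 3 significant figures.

P ≈ 0.939

The probability is P = ∫ |u|² dx over [−1.4λ, 1.4λ].
With A² fixed by ∫|u|² = 1, i.e. A² = (λ)^(−1), substitute and integrate.
By symmetry take twice the x ≥ 0 contribution in numerator and denominator; the 2's cancel. In terms of t = x/λ (A² and the length scale cancel between numerator and denominator), P = [∫_{0}^{1.4} e^(-2·t) dt] / [∫_{0}^{∞} e^(-2·t) dt].
Using ∫ e^(-2·t) dt = -e^(-2·t)/2, the numerator is 1/2 - e^(-14/5)/2 and the denominator is 1/2.
Evaluating gives P = 0.9392.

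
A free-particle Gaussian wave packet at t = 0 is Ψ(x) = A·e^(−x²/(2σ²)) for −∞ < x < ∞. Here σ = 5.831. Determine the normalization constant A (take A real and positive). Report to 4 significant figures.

A ≈ 0.3111

The normalization condition is ∫|Ψ|² dx = 1 from −∞ to ∞.
With ∫_{−∞}^{∞} x^(2m) e^(−αx²) dx = (2m−1)!!·√π / (2^m α^(m+1/2)), carrying out the integral gives A² · √(π)·σ.
Setting this equal to 1 gives A² = 1/(√(π)·σ).
Plugging in σ = 5.831 yields A = 0.31106.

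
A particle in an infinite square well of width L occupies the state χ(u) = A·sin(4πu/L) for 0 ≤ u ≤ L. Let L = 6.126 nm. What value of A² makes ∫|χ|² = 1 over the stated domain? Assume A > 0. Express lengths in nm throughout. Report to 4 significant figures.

A^2 ≈ 0.3265 nm^(-1)

Require ∫ |χ|² du = 1 over the whole domain.
Using sin²θ = (1 − cos 2θ)/2, carrying out the integral gives A² · L/2.
Hence A² = 1/[L/2].
Plugging in L = 6.126 yields A = 0.57138.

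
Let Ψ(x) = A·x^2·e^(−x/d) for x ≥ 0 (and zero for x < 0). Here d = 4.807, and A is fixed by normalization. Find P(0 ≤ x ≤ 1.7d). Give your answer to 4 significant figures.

P = ∫_{0}^{1.7d} |Ψ(x)|² dx.
With A² fixed by ∫|Ψ|² = 1, i.e. A² = (3·d^5/4)^(−1), substitute and integrate.
Substituting u = x/d, A² and the length scale cancel in the ratio: P = ∫_{0}^{1.7} u^4·e^(-2·u) du / ∫_{0}^{∞} u^4·e^(-2·u) du.
Using ∫ u^4·e^(-2·u) du = -(u^4/2 + u^3 + 3·u^2/2 + 3·u/2 + 3/4)·e^(-2·u), the numerator is ≈ 0.191864 and the denominator is 3/4.
Taking the ratio, P = 0.25582.

P ≈ 0.2558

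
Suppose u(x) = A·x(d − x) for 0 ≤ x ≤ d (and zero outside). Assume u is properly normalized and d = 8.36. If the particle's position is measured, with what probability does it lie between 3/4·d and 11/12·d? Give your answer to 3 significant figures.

P ≈ 0.0984

|u|² is the probability density, so P = ∫_{3/4·d}^{11/12·d} |u|² dx.
The normalization integral ∫|u|²dx over the whole domain equals d^5/30·A², and A² cancels in the ratio.
Substituting t = x/d, A² and the length scale cancel in the ratio: P = ∫_{3/4}^{11/12} t^2·(1 - t)^2 dt / ∫_{0}^{1} t^2·(1 - t)^2 dt.
Using ∫ t^2·(1 - t)^2 dt = t^3·(6·t^2 - 15·t + 10)/30, the numerator is ≈ 0.0032809 and the denominator is 1/30.
Evaluating gives P = 0.09843.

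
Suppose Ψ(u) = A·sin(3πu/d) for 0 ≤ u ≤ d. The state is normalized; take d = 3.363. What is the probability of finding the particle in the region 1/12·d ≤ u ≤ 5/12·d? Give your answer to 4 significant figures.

P ≈ 0.3333

|Ψ|² is the probability density, so P = ∫_{1/12·d}^{5/12·d} |Ψ|² du.
The normalization integral ∫|Ψ|²du over the whole domain equals d/2·A², and A² cancels in the ratio.
Let t = u/d; then A² and the length scale cancel, so P = ∫_{1/12}^{5/12} sin(3·π·t)^2 dt ÷ ∫_{0}^{1} sin(3·π·t)^2 dt.
With ∫ sin(3·π·t)^2 dt = t/2 - sin(6·π·t)/(12·π) + C, the region integral is 1/6 and the full one is 1/2.
This works out to P = 1/3.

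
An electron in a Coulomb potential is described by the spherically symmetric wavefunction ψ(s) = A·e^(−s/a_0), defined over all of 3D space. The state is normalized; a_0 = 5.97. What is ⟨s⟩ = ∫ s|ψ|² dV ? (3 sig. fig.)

⟨s⟩ ≈ 8.96

By definition ⟨s⟩ = ∫ s |ψ(s)|² 4πs² ds.
Since the A² factors cancel between numerator and denominator, ⟨s⟩ = 3·a_0/2.
Putting a_0 = 5.97 gives 8.955.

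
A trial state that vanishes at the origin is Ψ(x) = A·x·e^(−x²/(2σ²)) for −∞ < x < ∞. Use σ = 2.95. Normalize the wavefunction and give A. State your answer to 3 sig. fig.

A ≈ 0.210

Normalization requires ∫|Ψ|² dx = 1, integrated from −∞ to ∞.
With ∫_{−∞}^{∞} x^(2m) e^(−αx²) dx = (2m−1)!!·√π / (2^m α^(m+1/2)), the integral (without the A² prefactor) comes out to √(π)·σ^3/2.
Plugging in σ = 2.95 yields A = 0.2096.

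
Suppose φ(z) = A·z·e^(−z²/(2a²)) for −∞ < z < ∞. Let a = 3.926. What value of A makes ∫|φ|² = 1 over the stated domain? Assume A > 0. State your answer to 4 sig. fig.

A ≈ 0.1366

Normalization requires ∫|φ|² dz = 1, integrated from −∞ to ∞.
∫|φ|² dz = A²·(√(π)·a^3/2).
Hence A² = 1/[√(π)·a^3/2].
Substituting a = 3.926 gives A² = 0.018647, so A = 0.13655.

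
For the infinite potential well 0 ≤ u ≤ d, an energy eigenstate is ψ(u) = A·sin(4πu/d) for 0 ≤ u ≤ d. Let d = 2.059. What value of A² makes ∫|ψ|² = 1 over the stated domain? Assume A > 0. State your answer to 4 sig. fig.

A^2 ≈ 0.9713

We need A² ∫|f|² du = 1, taking the integral from 0 to d.
With ∫₀^d sin²(nπu/d) du = d/2, carrying out the integral gives A² · d/2.
Hence A² = 1/[d/2].
With d = 2.059: A² = 0.97135 and A = 0.98557.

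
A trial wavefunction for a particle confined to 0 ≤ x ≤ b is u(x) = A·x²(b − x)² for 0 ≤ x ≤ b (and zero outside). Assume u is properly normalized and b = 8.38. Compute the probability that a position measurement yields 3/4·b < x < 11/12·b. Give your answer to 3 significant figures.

P ≈ 0.0485

P = ∫_{3/4·b}^{11/12·b} |u(x)|² dx.
With A² fixed by ∫|u|² = 1, i.e. A² = (b^9/630)^(−1), substitute and integrate.
Substituting t = x/b, A² and the length scale cancel in the ratio: P = ∫_{3/4}^{11/12} t^4·(1 - t)^4 dt / ∫_{0}^{1} t^4·(1 - t)^4 dt.
An antiderivative of t^4·(1 - t)^4 is t^5·(70·t^4 - 315·t^3 + 540·t^2 - 420·t + 126)/630; evaluating from 3/4 to 11/12 gives ≈ 0.000077059, while the full integral is 1/630.
The result is P = 0.04855.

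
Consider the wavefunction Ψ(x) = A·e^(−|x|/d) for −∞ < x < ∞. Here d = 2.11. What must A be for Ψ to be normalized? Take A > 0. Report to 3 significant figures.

Require ∫ |Ψ|² dx = 1 over the whole domain.
With ∫₀^∞ x^0 e^(−αx) dx = 0!/α^1, the integral (without the A² prefactor) comes out to d.
So A² = (d)^(−1).
With d = 2.11: A² = 0.4739 and A = 0.6884.

A ≈ 0.688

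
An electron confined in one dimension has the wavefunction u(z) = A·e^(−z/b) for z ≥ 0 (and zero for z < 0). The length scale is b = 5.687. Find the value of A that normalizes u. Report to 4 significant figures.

A ≈ 0.5930

Require ∫ |u|² dz = 1 over the whole domain.
The integral (without the A² prefactor) comes out to b/2.
Plugging in b = 5.687 yields A = 0.59303.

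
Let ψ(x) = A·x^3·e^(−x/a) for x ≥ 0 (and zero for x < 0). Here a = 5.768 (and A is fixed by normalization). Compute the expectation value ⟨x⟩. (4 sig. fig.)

⟨x⟩ ≈ 20.19

⟨x⟩ = ∫ x |ψ|² dx over the full domain.
Recall ∫₀^∞ x^m e^(−x/β) dx = m!·β^(m+1), the ratio of the moment integral to the normalization integral gives ⟨x⟩ = 7·a/2.
With a = 5.768, ⟨x⟩ = 20.188.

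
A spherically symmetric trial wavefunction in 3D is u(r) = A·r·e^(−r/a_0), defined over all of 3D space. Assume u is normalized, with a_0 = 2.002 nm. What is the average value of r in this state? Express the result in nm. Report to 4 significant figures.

⟨r⟩ ≈ 5.005 nm

The expectation value is the |u|²-weighted average of r: ∫ r|u|² 4πr² dr.
Using ∫₀^∞ rⁿ e^(−αr) dr = n!/αⁿ⁺¹, the ratio of the moment integral to the normalization integral gives ⟨r⟩ = 5·a_0/2.
Putting a_0 = 2.002 gives 5.0050.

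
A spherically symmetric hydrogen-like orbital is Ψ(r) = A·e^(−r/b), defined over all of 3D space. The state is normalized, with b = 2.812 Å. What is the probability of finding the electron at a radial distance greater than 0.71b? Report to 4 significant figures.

P ≈ 0.8286

P = ∫ |Ψ|² 4πr² dr over r > 0.71b.
The full normalization integral is A²·[π·b^3] = 1, fixing A².
Substituting u = r/b, A², 4π and the length scale all cancel in the ratio: P = ∫_{0.71}^{∞} u^2·e^(-2·u) du / ∫_{0}^{∞} u^2·e^(-2·u) du.
Using ∫ u^2·e^(-2·u) du = -(2·u^2 + 2·u + 1)·e^(-2·u)/4, the numerator is ≈ 0.207161 and the denominator is 1/4.
This evaluates to P = 0.82864.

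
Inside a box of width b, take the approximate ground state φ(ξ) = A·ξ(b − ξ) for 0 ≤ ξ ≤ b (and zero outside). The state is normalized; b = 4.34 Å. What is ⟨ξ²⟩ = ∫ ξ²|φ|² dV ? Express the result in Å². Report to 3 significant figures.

⟨ξ^2⟩ ≈ 5.38 Å^2

The expectation value is the |φ|²-weighted average of ξ^2: ∫ ξ^2|φ|² dξ.
Since the A² factors cancel between numerator and denominator, ⟨ξ²⟩ = 2·b^2/7.
With b = 4.34, ⟨ξ^2⟩ = 5.382.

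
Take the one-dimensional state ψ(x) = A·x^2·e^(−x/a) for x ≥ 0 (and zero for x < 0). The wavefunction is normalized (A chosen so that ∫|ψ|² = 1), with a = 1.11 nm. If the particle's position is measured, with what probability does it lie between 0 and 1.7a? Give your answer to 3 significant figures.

P ≈ 0.256

P = ∫_{0}^{1.7a} |ψ(x)|² dx.
With A² fixed by ∫|ψ|² = 1, i.e. A² = (3·a^5/4)^(−1), substitute and integrate.
In terms of u = x/a (A² and the length scale cancel between numerator and denominator), P = [∫_{0}^{1.7} u^4·e^(-2·u) du] / [∫_{0}^{∞} u^4·e^(-2·u) du].
With ∫ u^4·e^(-2·u) du = -(u^4/2 + u^3 + 3·u^2/2 + 3·u/2 + 3/4)·e^(-2·u) + C, the region integral is ≈ 0.19186 and the full one is 3/4.
The result is P = 0.2558.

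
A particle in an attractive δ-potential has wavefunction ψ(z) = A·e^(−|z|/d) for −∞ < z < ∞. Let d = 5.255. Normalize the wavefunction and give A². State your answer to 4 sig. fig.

We need A² ∫|f|² dz = 1, taking the integral from −∞ to ∞.
Carrying out the integral gives A² · d.
Substituting d = 5.255 gives A² = 0.19029, so A = 0.43623.

A^2 ≈ 0.1903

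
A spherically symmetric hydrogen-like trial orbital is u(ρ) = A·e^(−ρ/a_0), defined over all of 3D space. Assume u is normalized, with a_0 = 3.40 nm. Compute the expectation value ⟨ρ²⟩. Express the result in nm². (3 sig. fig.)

The expectation value is the |u|²-weighted average of ρ^2: ∫ ρ^2|u|² 4πρ² dρ.
Recall ∫₀^∞ ρ^m e^(−ρ/β) dρ = m!·β^(m+1), the ratio of the moment integral to the normalization integral gives ⟨ρ²⟩ = 3·a_0^2.
Putting a_0 = 3.40 gives 34.68.

⟨ρ^2⟩ ≈ 34.7 nm^2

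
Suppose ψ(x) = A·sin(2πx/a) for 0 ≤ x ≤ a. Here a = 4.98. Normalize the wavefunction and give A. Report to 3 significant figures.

A ≈ 0.634

Require ∫ |ψ|² dx = 1 over the whole domain.
With ∫₀^a sin²(nπx/a) dx = a/2, the integral (without the A² prefactor) comes out to a/2.
Setting this equal to 1 gives A² = 1/(a/2).
Plugging in a = 4.98 yields A = 0.6337.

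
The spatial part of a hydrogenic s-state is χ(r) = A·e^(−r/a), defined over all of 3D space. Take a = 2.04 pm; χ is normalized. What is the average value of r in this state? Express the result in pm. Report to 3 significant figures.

⟨r⟩ ≈ 3.06 pm

⟨r⟩ = ∫ r |χ|² 4πr² dr over the full domain.
Recall ∫₀^∞ r^m e^(−r/β) dr = m!·β^(m+1), the ratio of the moment integral to the normalization integral gives ⟨r⟩ = 3·a/2.
With a = 2.04, ⟨r⟩ = 3.060.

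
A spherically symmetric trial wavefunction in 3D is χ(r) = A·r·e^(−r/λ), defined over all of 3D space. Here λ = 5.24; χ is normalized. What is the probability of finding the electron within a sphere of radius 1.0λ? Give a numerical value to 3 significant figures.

With dV = 4πr²dr, the probability is ∫|χ|² dV over r ≤ 1.0λ.
A² is fixed by ∫₀^∞ 4πr²|χ|² dr = 1, i.e. A² = (3·π·λ^5)^(−1).
In terms of u = r/λ (A², 4π and the length scale all cancel between numerator and denominator), P = [∫_{0}^{1.0} u^4·e^(-2·u) du] / [∫_{0}^{∞} u^4·e^(-2·u) du].
With ∫ u^4·e^(-2·u) du = -(u^4/2 + u^3 + 3·u^2/2 + 3·u/2 + 3/4)·e^(-2·u) + C, the region integral is 3/4 - 21·e^(-2)/4 and the full one is 3/4.
This evaluates to P = 0.05265.

P ≈ 0.0527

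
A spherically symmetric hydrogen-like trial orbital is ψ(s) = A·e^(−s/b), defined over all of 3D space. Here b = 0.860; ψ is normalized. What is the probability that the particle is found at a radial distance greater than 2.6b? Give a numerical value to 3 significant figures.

P ≈ 0.109

With dV = 4πs²ds, the probability is ∫|ψ|² dV over s > 2.6b.
A² is fixed by ∫₀^∞ 4πs²|ψ|² ds = 1, i.e. A² = (π·b^3)^(−1).
Let u = s/b; then A², 4π and the length scale all cancel, so P = ∫_{2.6}^{∞} u^2·e^(-2·u) du ÷ ∫_{0}^{∞} u^2·e^(-2·u) du.
Using ∫ u^2·e^(-2·u) du = -(2·u^2 + 2·u + 1)·e^(-2·u)/4, the numerator is 493·e^(-26/5)/100 and the denominator is 1/4.
The region integral divided by the full integral gives P = 0.1088.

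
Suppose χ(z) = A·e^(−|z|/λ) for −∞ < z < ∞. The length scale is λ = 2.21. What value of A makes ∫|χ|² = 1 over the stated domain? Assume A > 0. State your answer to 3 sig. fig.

A ≈ 0.673

We need A² ∫|f|² dz = 1, taking the integral from −∞ to ∞.
Using ∫₀^∞ zⁿ e^(−αz) dz = n!/αⁿ⁺¹, with χ = A·e^(−|z|/λ), the integral evaluates to A²·[λ].
Substituting λ = 2.21 gives A² = 0.4525, so A = 0.6727.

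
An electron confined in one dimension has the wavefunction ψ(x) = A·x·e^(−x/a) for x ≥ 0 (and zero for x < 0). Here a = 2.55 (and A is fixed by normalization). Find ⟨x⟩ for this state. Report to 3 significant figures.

⟨x⟩ ≈ 3.83

⟨x⟩ = ∫ x |ψ|² dx over the full domain.
Using ∫₀^∞ xⁿ e^(−αx) dx = n!/αⁿ⁺¹, the ratio of the moment integral to the normalization integral gives ⟨x⟩ = 3·a/2.
With a = 2.55, ⟨x⟩ = 3.825.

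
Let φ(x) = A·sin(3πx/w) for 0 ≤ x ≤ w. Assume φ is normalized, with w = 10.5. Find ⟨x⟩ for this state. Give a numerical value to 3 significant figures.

⟨x⟩ ≈ 5.25

By definition ⟨x⟩ = ∫ x |φ(x)|² dx.
Using sin²θ = (1 − cos 2θ)/2, the ratio of the moment integral to the normalization integral gives ⟨x⟩ = w/2.
With w = 10.5, ⟨x⟩ = 5.250.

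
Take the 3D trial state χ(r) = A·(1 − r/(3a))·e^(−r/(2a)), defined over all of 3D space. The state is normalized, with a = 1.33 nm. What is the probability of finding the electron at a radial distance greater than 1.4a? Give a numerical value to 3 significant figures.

Integrate the radial probability density 4πr²|χ|² over r > 1.4a.
Normalization gives A² = 1/(8·π·a^3/3).
Substituting u = r/a, A², 4π and the length scale all cancel in the ratio: P = ∫_{1.4}^{∞} u^2·(1 - u/3)^2·e^(-u) du / ∫_{0}^{∞} u^2·(1 - u/3)^2·e^(-u) du.
Using ∫ u^2·(1 - u/3)^2·e^(-u) du = (-u^4 + 2·u^3 - 3·u^2 - 6·u - 6)·e^(-u)/9, the numerator is 1294·e^(-7/5)/625 and the denominator is 2/3.
This evaluates to P = 0.7658.

P ≈ 0.766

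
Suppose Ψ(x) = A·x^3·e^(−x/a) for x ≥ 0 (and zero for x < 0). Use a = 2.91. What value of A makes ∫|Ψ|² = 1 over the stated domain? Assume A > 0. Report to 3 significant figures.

Normalization requires ∫|Ψ|² dx = 1, integrated from 0 to ∞.
With Ψ = A·x^3·e^(−x/a), the integral evaluates to A²·[45·a^7/8].
Setting this equal to 1 gives A² = 1/(45·a^7/8).
Substituting a = 2.91 gives A² = 0.0001006, so A = 0.01003.

A ≈ 0.0100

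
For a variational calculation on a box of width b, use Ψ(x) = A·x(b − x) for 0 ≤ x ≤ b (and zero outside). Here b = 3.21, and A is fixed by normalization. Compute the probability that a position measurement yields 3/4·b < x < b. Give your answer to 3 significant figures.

P ≈ 0.104

The probability is P = ∫ |Ψ|² dx over [3/4·b, b].
Since A² = 1/(b^5/30), this is the region integral divided by the full normalization integral.
Let u = x/b; then A² and the length scale cancel, so P = ∫_{3/4}^{1} u^2·(1 - u)^2 du ÷ ∫_{0}^{1} u^2·(1 - u)^2 du.
With ∫ u^2·(1 - u)^2 du = u^3·(6·u^2 - 15·u + 10)/30 + C, the region integral is ≈ 0.0034505 and the full one is 1/30.
Taking the ratio, P = 53/512.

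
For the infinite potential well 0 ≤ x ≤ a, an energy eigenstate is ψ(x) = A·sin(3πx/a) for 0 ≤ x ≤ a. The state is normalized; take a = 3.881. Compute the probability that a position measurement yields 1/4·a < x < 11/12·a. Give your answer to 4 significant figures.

P ≈ 0.6667

The probability is P = ∫ |ψ|² dx over [1/4·a, 11/12·a].
With A² fixed by ∫|ψ|² = 1, i.e. A² = (a/2)^(−1), substitute and integrate.
In terms of u = x/a (A² and the length scale cancel between numerator and denominator), P = [∫_{1/4}^{11/12} sin(3·π·u)^2 du] / [∫_{0}^{1} sin(3·π·u)^2 du].
With ∫ sin(3·π·u)^2 du = u/2 - sin(6·π·u)/(12·π) + C, the region integral is 1/3 and the full one is 1/2.
Evaluating gives P = 2/3.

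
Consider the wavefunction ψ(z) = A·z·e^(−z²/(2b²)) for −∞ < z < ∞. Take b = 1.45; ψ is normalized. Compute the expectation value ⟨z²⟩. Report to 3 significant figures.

⟨z²⟩ = ∫ z^2 |ψ|² dz over the full domain.
Evaluating both integrals, ⟨z²⟩ = 3·b^2/2.
Putting b = 1.45 gives 3.154.

⟨z^2⟩ ≈ 3.15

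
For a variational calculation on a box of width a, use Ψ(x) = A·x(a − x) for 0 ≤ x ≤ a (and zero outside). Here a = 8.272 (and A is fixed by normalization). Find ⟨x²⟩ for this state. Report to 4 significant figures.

⟨x²⟩ = ∫ x^2 |Ψ|² dx over the full domain.
Expanding the polynomial and integrating term by term, evaluating both integrals, ⟨x²⟩ = 2·a^2/7.
With a = 8.272, ⟨x^2⟩ = 19.550.

⟨x^2⟩ ≈ 19.55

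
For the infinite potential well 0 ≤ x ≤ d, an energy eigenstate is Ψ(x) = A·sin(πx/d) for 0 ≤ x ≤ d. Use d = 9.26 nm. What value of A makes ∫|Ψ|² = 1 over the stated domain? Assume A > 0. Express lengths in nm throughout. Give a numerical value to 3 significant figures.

A ≈ 0.465 nm^(-1/2)

Require ∫ |Ψ|² dx = 1 over the whole domain.
With ∫₀^d sin²(nπx/d) dx = d/2, the integral (without the A² prefactor) comes out to d/2.
Setting this equal to 1 gives A² = 1/(d/2).
Substituting d = 9.26 gives A² = 0.2160, so A = 0.4647.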